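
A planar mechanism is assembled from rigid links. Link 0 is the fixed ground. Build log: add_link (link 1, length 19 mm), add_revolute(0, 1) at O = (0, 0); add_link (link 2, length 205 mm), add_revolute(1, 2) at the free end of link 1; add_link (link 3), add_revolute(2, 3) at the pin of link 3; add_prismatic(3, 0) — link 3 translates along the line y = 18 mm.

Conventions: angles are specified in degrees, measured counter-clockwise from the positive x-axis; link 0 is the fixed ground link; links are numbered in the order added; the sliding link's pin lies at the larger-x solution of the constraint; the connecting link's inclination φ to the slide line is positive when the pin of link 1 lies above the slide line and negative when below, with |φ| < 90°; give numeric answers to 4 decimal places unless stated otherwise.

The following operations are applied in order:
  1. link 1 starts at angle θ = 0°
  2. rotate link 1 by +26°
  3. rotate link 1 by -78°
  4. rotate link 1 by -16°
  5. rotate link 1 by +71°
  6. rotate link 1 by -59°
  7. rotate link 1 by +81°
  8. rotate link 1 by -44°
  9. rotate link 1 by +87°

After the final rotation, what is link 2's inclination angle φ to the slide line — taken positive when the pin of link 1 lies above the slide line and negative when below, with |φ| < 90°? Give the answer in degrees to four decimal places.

geometry: r = 19 mm, L = 205 mm, e = 18 mm; θ starts at 0°
rotate link 1 by +26°: θ ← 0° +26° = 26°
rotate link 1 by -78°: θ ← 26° -78° = -52°
rotate link 1 by -16°: θ ← -52° -16° = -68°
rotate link 1 by +71°: θ ← -68° +71° = 3°
rotate link 1 by -59°: θ ← 3° -59° = -56°
rotate link 1 by +81°: θ ← -56° +81° = 25°
rotate link 1 by -44°: θ ← 25° -44° = -19°
rotate link 1 by +87°: θ ← -19° +87° = 68°
h = r sin θ − e = 17.616493 − 18 = -0.383507
sin φ = h / L = -0.383507 / 205 = -0.00187076
φ = arcsin(-0.00187076) = -0.107187°

-0.1072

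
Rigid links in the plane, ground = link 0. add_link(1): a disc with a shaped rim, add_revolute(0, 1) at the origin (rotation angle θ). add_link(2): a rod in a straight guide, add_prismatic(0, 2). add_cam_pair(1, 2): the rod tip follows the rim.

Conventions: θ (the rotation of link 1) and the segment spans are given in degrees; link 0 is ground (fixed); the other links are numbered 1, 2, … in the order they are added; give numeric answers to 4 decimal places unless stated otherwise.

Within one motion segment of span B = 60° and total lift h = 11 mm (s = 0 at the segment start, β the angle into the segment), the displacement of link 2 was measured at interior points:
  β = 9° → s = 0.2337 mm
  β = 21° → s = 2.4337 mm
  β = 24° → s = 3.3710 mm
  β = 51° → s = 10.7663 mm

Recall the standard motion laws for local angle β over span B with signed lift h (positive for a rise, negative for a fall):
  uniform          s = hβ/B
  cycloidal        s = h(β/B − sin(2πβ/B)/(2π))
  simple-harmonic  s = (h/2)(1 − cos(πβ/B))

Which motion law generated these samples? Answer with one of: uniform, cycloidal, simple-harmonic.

candidates at β/B = r: uniform s = h·r (linear in β); cycloidal s = h·(r − sin(2πr)/(2π)); simple-harmonic s = (h/2)(1 − cos(πr))
β=9°: printed 0.2337 | uniform 1.6500, cycloidal 0.2337, simple-harmonic 0.5995
β=21°: printed 2.4337 | uniform 3.8500, cycloidal 2.4337, simple-harmonic 3.0031
β=24°: printed 3.3710 | uniform 4.4000, cycloidal 3.3710, simple-harmonic 3.8004
β=51°: printed 10.7663 | uniform 9.3500, cycloidal 10.7663, simple-harmonic 10.4005
only one law matches every sample → cycloidal

cycloidal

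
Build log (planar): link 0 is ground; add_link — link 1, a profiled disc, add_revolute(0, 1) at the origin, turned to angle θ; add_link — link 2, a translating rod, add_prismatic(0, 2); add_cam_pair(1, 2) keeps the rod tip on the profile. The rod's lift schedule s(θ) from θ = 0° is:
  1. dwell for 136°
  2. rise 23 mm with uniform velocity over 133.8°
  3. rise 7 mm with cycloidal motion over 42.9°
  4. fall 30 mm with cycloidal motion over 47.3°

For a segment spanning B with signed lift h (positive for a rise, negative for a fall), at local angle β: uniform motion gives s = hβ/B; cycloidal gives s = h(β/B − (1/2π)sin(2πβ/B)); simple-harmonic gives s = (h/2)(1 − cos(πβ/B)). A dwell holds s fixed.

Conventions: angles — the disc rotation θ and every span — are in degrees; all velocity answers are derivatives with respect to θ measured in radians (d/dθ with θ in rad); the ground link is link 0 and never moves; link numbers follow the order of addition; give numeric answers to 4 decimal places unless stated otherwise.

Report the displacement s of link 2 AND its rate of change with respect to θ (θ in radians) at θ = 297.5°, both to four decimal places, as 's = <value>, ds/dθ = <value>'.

seg 1 [0°–136°] dwell: s stays 0.0000
seg 2 [136°–269.8°] uniform, h=23: full span → s += 23 → s = 23.0000
seg 3 [269.8°–312.7°] cycloidal, h=7: θ=297.5° here. β=27.7, B=42.9. 7·(0.6457 − sin(2π·0.6457)/(2π)) = 5.4031 → s = 28.4031
velocity in seg [269.8°–312.7°] (cycloidal), θ in radians: β = 27.7° = 0.4835 rad, B = 42.9° = 0.7487 rad; ds/dθ = (h/B)(1 − cos(2πβ/B)) = (7/0.7487)(1 − cos(2π·0.6457)) = 15.047036 mm/rad

s = 28.4031, ds/dθ = 15.0470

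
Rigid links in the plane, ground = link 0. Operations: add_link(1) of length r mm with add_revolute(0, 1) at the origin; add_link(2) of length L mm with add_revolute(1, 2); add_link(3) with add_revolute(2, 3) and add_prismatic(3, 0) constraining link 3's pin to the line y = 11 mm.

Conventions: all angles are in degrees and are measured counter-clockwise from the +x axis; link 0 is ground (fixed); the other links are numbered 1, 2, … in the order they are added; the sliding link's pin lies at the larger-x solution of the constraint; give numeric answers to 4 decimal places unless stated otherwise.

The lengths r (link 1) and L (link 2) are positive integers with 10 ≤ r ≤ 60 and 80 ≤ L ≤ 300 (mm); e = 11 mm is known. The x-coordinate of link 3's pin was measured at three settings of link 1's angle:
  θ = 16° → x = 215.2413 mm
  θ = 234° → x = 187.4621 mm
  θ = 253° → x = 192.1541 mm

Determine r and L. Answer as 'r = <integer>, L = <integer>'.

constraint per measurement: (x − r cos θ)² + (r sin θ − e)² = L²
subtracting the θ₁ and θ₂ equations cancels the r² and L² terms:
r = (x₁² − x₂²) / (2[(x₁cos θ₁ + e sin θ₁) − (x₂cos θ₂ + e sin θ₂)]) = 17.0001 → r = 17
L² = (x₁ − r cos θ₁)² + (r sin θ₁ − e)² = 39601.0195 → L = 199.0000 → L = 199
check at θ₃=253°: x = 192.1541 (printed 192.1541) ✓

r = 17, L = 199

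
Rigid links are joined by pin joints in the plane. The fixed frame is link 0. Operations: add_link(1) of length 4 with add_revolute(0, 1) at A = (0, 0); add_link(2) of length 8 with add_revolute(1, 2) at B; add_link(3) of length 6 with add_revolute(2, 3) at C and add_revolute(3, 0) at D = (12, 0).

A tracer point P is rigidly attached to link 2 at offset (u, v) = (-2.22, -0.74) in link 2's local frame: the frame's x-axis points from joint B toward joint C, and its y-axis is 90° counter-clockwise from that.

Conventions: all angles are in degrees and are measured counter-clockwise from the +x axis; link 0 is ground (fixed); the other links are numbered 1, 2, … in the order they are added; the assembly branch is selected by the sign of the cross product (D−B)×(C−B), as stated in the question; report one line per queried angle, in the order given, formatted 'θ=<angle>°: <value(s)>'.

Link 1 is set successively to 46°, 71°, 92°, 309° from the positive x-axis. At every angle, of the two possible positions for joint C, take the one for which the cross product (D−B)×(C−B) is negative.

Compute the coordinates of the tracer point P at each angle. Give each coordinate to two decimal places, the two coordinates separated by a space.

A=(0,0), D=(12.00,0)
θ=46°: B = A + 4.00·(cos46°, sin46°) = (2.7786, 2.8774)
θ=46°: |BD| = 9.6599
θ=46°: circle(B,8.00) ∩ circle(D,6.00): a=6.2792, h=4.9569
θ=46°:   candidates: C₊=(10.2493,5.7389) cross=47.883; C₋=(7.2963,-3.7250) cross=-47.883
θ=46°:   branch - wants cross < 0 → take C=(7.2963,-3.7250) (cross=-47.883)
θ=46°: ex = (C−B)/|BC| = (0.5647,-0.8253); ey = (0.8253,0.5647)
θ=46°: P = B + -2.22·ex + -0.74·ey = (0.9143,4.2916)
θ=71°: B = A + 4.00·(cos71°, sin71°) = (1.3023, 3.7821)
θ=71°: |BD| = 11.3466
θ=71°: circle(B,8.00) ∩ circle(D,6.00): a=6.9072, h=4.0362
θ=71°:   candidates: C₊=(9.1598,5.2852) cross=45.798; C₋=(6.4691,-2.3257) cross=-45.798
θ=71°:   branch - wants cross < 0 → take C=(6.4691,-2.3257) (cross=-45.798)
θ=71°: ex = (C−B)/|BC| = (0.6458,-0.7635); ey = (0.7635,0.6458)
θ=71°: P = B + -2.22·ex + -0.74·ey = (-0.6965,4.9990)
θ=92°: B = A + 4.00·(cos92°, sin92°) = (-0.1396, 3.9976)
θ=92°: |BD| = 12.7809
θ=92°: circle(B,8.00) ∩ circle(D,6.00): a=7.4858, h=2.8218
θ=92°:   candidates: C₊=(7.8532,4.3364) cross=36.065; C₋=(6.0880,-1.0240) cross=-36.065
θ=92°:   branch - wants cross < 0 → take C=(6.0880,-1.0240) (cross=-36.065)
θ=92°: ex = (C−B)/|BC| = (0.7785,-0.6277); ey = (0.6277,0.7785)
θ=92°: P = B + -2.22·ex + -0.74·ey = (-2.3323,4.8150)
θ=309°: B = A + 4.00·(cos309°, sin309°) = (2.5173, -3.1086)
θ=309°: |BD| = 9.9792
θ=309°: circle(B,8.00) ∩ circle(D,6.00): a=6.3925, h=4.8099
θ=309°:   candidates: C₊=(7.0934,3.4533) cross=48.000; C₋=(10.0901,-5.6879) cross=-48.000
θ=309°:   branch - wants cross < 0 → take C=(10.0901,-5.6879) (cross=-48.000)
θ=309°: ex = (C−B)/|BC| = (0.9466,-0.3224); ey = (0.3224,0.9466)
θ=309°: P = B + -2.22·ex + -0.74·ey = (0.1772,-3.0933)

θ=46°: 0.91 4.29
θ=71°: -0.70 5.00
θ=92°: -2.33 4.82
θ=309°: 0.18 -3.09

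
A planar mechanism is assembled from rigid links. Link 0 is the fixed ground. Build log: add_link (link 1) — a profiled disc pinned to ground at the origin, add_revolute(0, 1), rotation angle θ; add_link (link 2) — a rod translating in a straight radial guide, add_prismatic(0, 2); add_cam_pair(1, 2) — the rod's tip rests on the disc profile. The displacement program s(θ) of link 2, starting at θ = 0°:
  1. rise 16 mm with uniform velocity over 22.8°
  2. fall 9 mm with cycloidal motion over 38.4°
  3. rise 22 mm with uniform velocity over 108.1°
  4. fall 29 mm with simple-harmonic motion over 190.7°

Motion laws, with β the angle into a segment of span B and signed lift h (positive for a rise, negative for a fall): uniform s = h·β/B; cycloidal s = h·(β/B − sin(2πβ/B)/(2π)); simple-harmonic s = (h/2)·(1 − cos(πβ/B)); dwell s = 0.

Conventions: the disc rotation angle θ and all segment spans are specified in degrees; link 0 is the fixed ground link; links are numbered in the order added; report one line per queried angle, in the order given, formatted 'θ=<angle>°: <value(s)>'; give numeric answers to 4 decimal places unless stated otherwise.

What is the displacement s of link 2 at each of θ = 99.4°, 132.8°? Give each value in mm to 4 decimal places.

seg 1 [0°–22.8°] uniform, h=16: full span → s += 16 → s = 16.0000
seg 2 [22.8°–61.2°] cycloidal, h=-9: full span → s += -9 → s = 7.0000
seg 3 [61.2°–169.3°] uniform, h=22: θ=99.4° here. β=38.2, B=108.1. 22·38.2/108.1 = 7.7743 → s = 14.7743
seg 3 [61.2°–169.3°] uniform, h=22: θ=132.8° here. β=71.6, B=108.1. 22·71.6/108.1 = 14.5717 → s = 21.5717

θ=99.4°: 14.7743
θ=132.8°: 21.5717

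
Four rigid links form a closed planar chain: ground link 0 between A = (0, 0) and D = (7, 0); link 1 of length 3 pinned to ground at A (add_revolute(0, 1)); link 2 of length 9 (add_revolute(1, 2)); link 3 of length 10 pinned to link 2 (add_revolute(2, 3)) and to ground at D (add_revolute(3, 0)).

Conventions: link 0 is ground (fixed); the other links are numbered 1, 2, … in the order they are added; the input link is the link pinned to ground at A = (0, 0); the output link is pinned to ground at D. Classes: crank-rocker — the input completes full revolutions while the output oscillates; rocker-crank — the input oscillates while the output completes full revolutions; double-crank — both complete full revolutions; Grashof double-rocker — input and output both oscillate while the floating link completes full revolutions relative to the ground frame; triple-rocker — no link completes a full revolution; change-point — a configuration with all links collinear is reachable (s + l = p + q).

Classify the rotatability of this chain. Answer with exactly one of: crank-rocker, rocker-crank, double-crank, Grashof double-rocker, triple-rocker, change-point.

lengths: ground=7, input=3, coupler=9, output=10
sorted: s=3 (shortest), l=10 (longest), p+q=16
s + l = 13 vs p + q = 16
s + l < p + q (Grashof) with shortest = input link → crank-rocker

crank-rocker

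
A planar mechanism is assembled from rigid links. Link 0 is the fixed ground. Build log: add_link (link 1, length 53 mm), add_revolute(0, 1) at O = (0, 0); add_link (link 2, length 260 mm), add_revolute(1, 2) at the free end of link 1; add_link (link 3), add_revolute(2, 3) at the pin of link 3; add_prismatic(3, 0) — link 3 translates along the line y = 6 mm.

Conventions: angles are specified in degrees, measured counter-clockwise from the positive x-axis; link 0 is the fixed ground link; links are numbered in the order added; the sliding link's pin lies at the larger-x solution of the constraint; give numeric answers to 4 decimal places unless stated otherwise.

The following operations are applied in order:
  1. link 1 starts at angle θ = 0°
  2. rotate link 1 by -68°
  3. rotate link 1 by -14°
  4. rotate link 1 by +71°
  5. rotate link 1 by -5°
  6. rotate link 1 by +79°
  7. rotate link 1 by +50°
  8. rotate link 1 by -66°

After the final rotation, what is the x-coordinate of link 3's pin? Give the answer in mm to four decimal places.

geometry: r = 53 mm, L = 260 mm, e = 6 mm; θ starts at 0°
rotate link 1 by -68°: θ ← 0° -68° = -68°
rotate link 1 by -14°: θ ← -68° -14° = -82°
rotate link 1 by +71°: θ ← -82° +71° = -11°
rotate link 1 by -5°: θ ← -11° -5° = -16°
rotate link 1 by +79°: θ ← -16° +79° = 63°
rotate link 1 by +50°: θ ← 63° +50° = 113°
rotate link 1 by -66°: θ ← 113° -66° = 47°
crank pin P = (r cos θ, r sin θ) = (36.145913, 38.761746)
h = r sin θ − e = 38.761746 − 6 = 32.761746
x = r cos θ + √(L² − h²) = 36.145913 + 257.927641 = 294.073554

294.0736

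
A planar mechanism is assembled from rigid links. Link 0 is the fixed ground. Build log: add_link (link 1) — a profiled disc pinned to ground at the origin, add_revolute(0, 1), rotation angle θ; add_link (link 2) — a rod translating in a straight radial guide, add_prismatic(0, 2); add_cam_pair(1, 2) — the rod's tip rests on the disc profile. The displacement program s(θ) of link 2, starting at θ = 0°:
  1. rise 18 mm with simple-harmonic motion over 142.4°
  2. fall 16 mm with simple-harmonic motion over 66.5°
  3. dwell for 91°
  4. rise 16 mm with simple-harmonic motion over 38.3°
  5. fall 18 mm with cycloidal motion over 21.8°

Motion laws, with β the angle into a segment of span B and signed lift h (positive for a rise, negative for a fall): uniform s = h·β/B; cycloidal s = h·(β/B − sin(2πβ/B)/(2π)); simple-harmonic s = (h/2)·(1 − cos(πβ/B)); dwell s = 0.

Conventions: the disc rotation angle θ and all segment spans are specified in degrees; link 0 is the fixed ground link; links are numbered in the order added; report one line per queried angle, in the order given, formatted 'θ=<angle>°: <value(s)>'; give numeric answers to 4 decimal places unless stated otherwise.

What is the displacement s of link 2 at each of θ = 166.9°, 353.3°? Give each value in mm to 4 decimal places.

seg 1 [0°–142.4°] simple-harmonic, h=18: full span → s += 18 → s = 18.0000
seg 2 [142.4°–208.9°] simple-harmonic, h=-16: θ=166.9° here. β=24.5, B=66.5. -16/2·(1 − cos(π·0.3684)) = -4.7864 → s = 13.2136
seg 2 [142.4°–208.9°] simple-harmonic, h=-16: full span → s += -16 → s = 2.0000
seg 3 [208.9°–299.9°] dwell: s stays 2.0000
seg 4 [299.9°–338.2°] simple-harmonic, h=16: full span → s += 16 → s = 18.0000
seg 5 [338.2°–360°] cycloidal, h=-18: θ=353.3° here. β=15.1, B=21.8. -18·(0.6927 − sin(2π·0.6927)/(2π)) = -15.1488 → s = 2.8512

θ=166.9°: 13.2136
θ=353.3°: 2.8512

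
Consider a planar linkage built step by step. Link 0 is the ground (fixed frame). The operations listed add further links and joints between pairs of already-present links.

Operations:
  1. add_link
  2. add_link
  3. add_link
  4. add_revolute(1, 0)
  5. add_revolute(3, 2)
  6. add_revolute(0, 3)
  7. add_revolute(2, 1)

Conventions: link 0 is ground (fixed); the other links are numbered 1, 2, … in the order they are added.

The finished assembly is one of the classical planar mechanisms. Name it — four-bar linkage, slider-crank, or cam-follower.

links: 4 (incl. ground); joints: 4 revolute, 0 prismatic, 0 higher (cam) pair, forming one closed loop
4 links in a single 4R loop → four-bar linkage

four-bar linkage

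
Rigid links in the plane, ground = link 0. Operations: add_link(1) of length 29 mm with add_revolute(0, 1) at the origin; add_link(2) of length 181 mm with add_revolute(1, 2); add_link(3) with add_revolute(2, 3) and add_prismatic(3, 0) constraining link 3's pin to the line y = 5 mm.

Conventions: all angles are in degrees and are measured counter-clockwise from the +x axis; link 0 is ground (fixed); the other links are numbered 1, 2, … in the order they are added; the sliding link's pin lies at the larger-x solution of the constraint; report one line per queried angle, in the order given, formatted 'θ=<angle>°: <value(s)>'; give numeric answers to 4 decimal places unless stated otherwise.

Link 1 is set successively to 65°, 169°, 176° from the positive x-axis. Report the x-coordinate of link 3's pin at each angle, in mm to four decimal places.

geometry: r = 29 mm, L = 181 mm, e = 5 mm
θ=65°: crank pin P = (r cos θ, r sin θ) = (12.255930, 26.282926)
θ=65°: h = r sin θ − e = 26.282926 − 5 = 21.282926
θ=65°: x = r cos θ + √(L² − h²) = 12.255930 + 179.744366 = 192.000295
θ=169°: crank pin P = (r cos θ, r sin θ) = (-28.467188, 5.533461)
θ=169°: h = r sin θ − e = 5.533461 − 5 = 0.533461
θ=169°: x = r cos θ + √(L² − h²) = -28.467188 + 180.999214 = 152.532026
θ=176°: crank pin P = (r cos θ, r sin θ) = (-28.929357, 2.022938)
θ=176°: h = r sin θ − e = 2.022938 − 5 = -2.977062
θ=176°: x = r cos θ + √(L² − h²) = -28.929357 + 180.975515 = 152.046158

θ=65°: 192.0003
θ=169°: 152.5320
θ=176°: 152.0462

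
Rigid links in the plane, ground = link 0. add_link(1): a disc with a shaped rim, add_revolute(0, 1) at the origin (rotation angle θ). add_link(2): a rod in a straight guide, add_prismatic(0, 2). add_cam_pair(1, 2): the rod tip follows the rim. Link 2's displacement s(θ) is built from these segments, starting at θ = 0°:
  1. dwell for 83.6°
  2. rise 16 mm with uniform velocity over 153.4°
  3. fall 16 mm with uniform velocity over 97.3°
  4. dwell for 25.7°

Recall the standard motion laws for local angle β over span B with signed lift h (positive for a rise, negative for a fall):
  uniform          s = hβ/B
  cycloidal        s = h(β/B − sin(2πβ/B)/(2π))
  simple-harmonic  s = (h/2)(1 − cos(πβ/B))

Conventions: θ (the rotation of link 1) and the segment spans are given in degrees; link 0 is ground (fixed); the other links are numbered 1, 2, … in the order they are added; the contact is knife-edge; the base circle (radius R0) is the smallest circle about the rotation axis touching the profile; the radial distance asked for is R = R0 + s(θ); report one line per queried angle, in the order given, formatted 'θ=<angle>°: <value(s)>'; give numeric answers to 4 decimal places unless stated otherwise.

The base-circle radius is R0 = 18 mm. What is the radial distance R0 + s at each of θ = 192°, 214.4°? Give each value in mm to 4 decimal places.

segment 1 (0° to 83.6°, dwell): s unchanged at 0.0000
θ = 192° falls in segment 2 (83.6° to 237°, uniform, h = 16): β = 192 − 83.6 = 108.4°, B = 153.4°; Δs = 16·108.4/153.4 = 11.3064; s = 0.0000 + 11.3064 = 11.3064
θ = 214.4° falls in segment 2 (83.6° to 237°, uniform, h = 16): β = 214.4 − 83.6 = 130.8°, B = 153.4°; Δs = 16·130.8/153.4 = 13.6428; s = 0.0000 + 13.6428 = 13.6428
θ=192°: R = R0 + s = 18 + 11.3064 = 29.3064
θ=214.4°: R = R0 + s = 18 + 13.6428 = 31.6428

θ=192°: 29.3064
θ=214.4°: 31.6428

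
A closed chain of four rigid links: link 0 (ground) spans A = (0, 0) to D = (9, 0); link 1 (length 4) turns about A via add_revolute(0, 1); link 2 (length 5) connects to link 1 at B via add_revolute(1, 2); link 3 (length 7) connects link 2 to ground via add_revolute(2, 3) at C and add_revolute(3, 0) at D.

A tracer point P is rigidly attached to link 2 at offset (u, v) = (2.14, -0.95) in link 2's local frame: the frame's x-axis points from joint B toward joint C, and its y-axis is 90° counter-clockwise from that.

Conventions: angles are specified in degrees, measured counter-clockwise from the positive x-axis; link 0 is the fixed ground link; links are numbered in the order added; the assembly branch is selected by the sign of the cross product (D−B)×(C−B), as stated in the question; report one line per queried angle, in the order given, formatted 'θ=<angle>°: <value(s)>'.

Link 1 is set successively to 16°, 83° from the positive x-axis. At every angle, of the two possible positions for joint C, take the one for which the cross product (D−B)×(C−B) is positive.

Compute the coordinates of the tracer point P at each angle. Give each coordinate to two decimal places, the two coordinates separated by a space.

A=(0,0), D=(9.00,0)
θ=16°: B = A + 4.00·(cos16°, sin16°) = (3.8450, 1.1025)
θ=16°: |BD| = 5.2715
θ=16°: circle(B,5.00) ∩ circle(D,7.00): a=0.3594, h=4.9871
θ=16°:   candidates: C₊=(5.2395,5.9042) cross=26.290; C₋=(3.1534,-3.8494) cross=-26.290
θ=16°:   branch + wants cross > 0 → take C=(5.2395,5.9042) (cross=26.290)
θ=16°: ex = (C−B)/|BC| = (0.2789,0.9603); ey = (-0.9603,0.2789)
θ=16°: P = B + 2.14·ex + -0.95·ey = (5.3542,2.8927)
θ=83°: B = A + 4.00·(cos83°, sin83°) = (0.4875, 3.9702)
θ=83°: |BD| = 9.3928
θ=83°: circle(B,5.00) ∩ circle(D,7.00): a=3.4188, h=3.6485
θ=83°:   candidates: C₊=(5.1281,5.8316) cross=34.270; C₋=(2.0438,-0.7814) cross=-34.270
θ=83°:   branch + wants cross > 0 → take C=(5.1281,5.8316) (cross=34.270)
θ=83°: ex = (C−B)/|BC| = (0.9281,0.3723); ey = (-0.3723,0.9281)
θ=83°: P = B + 2.14·ex + -0.95·ey = (2.8273,3.8852)

θ=16°: 5.35 2.89
θ=83°: 2.83 3.89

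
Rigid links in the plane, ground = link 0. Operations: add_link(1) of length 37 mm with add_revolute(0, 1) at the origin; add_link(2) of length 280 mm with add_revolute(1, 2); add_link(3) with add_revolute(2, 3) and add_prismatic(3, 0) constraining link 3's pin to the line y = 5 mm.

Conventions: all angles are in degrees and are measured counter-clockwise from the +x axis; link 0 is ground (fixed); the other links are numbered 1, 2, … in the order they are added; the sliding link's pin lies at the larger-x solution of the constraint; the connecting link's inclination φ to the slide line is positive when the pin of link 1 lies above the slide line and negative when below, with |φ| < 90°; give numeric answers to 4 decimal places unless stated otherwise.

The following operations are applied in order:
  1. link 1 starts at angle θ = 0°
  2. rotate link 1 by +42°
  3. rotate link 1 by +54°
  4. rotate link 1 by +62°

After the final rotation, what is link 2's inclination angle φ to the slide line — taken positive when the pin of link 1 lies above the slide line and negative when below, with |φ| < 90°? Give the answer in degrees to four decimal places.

geometry: r = 37 mm, L = 280 mm, e = 5 mm; θ starts at 0°
rotate link 1 by +42°: θ ← 0° +42° = 42°
rotate link 1 by +54°: θ ← 42° +54° = 96°
rotate link 1 by +62°: θ ← 96° +62° = 158°
h = r sin θ − e = 13.860444 − 5 = 8.860444
sin φ = h / L = 8.860444 / 280 = 0.03164444
φ = arcsin(0.03164444) = 1.813396°

1.8134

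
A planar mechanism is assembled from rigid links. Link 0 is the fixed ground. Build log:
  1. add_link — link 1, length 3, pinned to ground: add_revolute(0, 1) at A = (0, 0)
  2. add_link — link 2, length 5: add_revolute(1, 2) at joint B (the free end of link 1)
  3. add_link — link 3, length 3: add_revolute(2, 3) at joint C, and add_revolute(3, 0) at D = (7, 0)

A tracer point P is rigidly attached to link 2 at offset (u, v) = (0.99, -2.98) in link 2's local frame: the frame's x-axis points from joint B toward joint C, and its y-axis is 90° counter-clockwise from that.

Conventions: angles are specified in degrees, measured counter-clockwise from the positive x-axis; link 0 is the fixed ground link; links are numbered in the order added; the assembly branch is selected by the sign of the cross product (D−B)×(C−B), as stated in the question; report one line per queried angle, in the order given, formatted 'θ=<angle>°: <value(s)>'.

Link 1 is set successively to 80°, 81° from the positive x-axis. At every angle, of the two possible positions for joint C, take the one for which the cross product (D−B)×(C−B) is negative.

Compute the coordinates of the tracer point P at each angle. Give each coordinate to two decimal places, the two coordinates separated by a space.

A=(0,0), D=(7.00,0)
θ=80°: B = A + 3.00·(cos80°, sin80°) = (0.5209, 2.9544)
θ=80°: |BD| = 7.1209
θ=80°: circle(B,5.00) ∩ circle(D,3.00): a=4.6839, h=1.7496
θ=80°:   candidates: C₊=(5.5086,2.6030) cross=12.459; C₋=(4.0568,-0.5808) cross=-12.459
θ=80°:   branch - wants cross < 0 → take C=(4.0568,-0.5808) (cross=-12.459)
θ=80°: ex = (C−B)/|BC| = (0.7072,-0.7070); ey = (0.7070,0.7072)
θ=80°: P = B + 0.99·ex + -2.98·ey = (-0.8860,0.1471)
θ=81°: B = A + 3.00·(cos81°, sin81°) = (0.4693, 2.9631)
θ=81°: |BD| = 7.1715
θ=81°: circle(B,5.00) ∩ circle(D,3.00): a=4.7013, h=1.7024
θ=81°:   candidates: C₊=(5.4539,2.5709) cross=12.209; C₋=(4.0471,-0.5297) cross=-12.209
θ=81°:   branch - wants cross < 0 → take C=(4.0471,-0.5297) (cross=-12.209)
θ=81°: ex = (C−B)/|BC| = (0.7156,-0.6985); ey = (0.6985,0.7156)
θ=81°: P = B + 0.99·ex + -2.98·ey = (-0.9040,0.1391)

θ=80°: -0.89 0.15
θ=81°: -0.90 0.14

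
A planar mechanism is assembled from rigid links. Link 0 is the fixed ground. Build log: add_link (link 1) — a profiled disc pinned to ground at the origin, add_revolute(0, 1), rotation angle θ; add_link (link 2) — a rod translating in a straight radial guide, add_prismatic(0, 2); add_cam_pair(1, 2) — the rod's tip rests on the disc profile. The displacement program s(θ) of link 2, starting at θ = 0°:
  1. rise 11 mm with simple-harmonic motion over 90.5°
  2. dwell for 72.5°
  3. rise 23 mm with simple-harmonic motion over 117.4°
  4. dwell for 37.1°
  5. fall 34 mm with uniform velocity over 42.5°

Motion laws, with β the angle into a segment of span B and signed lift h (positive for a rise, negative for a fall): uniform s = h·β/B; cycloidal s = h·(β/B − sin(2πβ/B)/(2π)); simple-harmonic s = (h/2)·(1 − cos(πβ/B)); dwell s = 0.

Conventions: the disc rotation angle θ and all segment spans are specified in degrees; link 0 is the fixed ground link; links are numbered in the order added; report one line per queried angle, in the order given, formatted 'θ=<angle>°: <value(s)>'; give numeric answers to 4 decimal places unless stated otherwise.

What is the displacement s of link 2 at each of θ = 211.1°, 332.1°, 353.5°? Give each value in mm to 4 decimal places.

seg 1 [0°–90.5°] simple-harmonic, h=11: full span → s += 11 → s = 11.0000
seg 2 [90.5°–163°] dwell: s stays 11.0000
seg 3 [163°–280.4°] simple-harmonic, h=23: θ=211.1° here. β=48.1, B=117.4. 23/2·(1 − cos(π·0.4097)) = 8.2816 → s = 19.2816
seg 3 [163°–280.4°] simple-harmonic, h=23: full span → s += 23 → s = 34.0000
seg 4 [280.4°–317.5°] dwell: s stays 34.0000
seg 5 [317.5°–360°] uniform, h=-34: θ=332.1° here. β=14.6, B=42.5. -34·14.6/42.5 = -11.6800 → s = 22.3200
seg 5 [317.5°–360°] uniform, h=-34: θ=353.5° here. β=36, B=42.5. -34·36/42.5 = -28.8000 → s = 5.2000

θ=211.1°: 19.2816
θ=332.1°: 22.3200
θ=353.5°: 5.2000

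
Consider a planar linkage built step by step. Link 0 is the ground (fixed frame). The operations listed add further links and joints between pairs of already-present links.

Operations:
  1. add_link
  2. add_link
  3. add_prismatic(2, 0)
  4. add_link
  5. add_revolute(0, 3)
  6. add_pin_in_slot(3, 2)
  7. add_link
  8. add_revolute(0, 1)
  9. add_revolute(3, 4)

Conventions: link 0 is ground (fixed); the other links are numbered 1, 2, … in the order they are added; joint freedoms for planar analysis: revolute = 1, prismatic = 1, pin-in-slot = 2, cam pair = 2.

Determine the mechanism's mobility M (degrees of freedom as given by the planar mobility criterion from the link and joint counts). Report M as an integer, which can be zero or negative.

ground; <1,0,0>
#1 <2,0,0>
#2 <3,0,0>
P:2↔0 J1 <3,1,0>
#3 <4,1,0>
R:0↔3 J1 <4,2,0>
PS:3↔2 J2 <4,2,1>
#4 <5,2,1>
R:0↔1 J1 <5,3,1>
R:3↔4 J1 <5,4,1>
3×4 − 2×4 − 1×1 = 3

M = 3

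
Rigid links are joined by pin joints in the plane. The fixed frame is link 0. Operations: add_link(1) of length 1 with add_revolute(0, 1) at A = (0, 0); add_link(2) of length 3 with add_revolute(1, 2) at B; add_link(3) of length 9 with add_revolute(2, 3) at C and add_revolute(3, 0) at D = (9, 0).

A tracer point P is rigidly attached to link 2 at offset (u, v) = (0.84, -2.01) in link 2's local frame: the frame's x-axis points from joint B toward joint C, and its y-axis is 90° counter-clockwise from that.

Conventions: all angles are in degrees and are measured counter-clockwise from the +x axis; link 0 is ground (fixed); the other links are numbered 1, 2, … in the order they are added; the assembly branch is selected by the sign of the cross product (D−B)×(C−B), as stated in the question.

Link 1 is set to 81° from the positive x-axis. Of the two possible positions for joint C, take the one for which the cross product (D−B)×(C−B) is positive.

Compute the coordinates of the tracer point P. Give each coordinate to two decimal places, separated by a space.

A=(0,0), D=(9.00,0)
B = A + 1.00·(cos81°, sin81°) = (0.1564, 0.9877)
|BD| = 8.8985
circle(B,3.00) ∩ circle(D,9.00): a=0.4037, h=2.9727
  candidates: C₊=(0.8876,3.8972) cross=26.453; C₋=(0.2277,-2.0115) cross=-26.453
  branch + wants cross > 0 → take C=(0.8876,3.8972) (cross=26.453)
ex = (C−B)/|BC| = (0.2437,0.9698); ey = (-0.9698,0.2437)
P = B + 0.84·ex + -2.01·ey = (2.3105,1.3125)

2.31 1.31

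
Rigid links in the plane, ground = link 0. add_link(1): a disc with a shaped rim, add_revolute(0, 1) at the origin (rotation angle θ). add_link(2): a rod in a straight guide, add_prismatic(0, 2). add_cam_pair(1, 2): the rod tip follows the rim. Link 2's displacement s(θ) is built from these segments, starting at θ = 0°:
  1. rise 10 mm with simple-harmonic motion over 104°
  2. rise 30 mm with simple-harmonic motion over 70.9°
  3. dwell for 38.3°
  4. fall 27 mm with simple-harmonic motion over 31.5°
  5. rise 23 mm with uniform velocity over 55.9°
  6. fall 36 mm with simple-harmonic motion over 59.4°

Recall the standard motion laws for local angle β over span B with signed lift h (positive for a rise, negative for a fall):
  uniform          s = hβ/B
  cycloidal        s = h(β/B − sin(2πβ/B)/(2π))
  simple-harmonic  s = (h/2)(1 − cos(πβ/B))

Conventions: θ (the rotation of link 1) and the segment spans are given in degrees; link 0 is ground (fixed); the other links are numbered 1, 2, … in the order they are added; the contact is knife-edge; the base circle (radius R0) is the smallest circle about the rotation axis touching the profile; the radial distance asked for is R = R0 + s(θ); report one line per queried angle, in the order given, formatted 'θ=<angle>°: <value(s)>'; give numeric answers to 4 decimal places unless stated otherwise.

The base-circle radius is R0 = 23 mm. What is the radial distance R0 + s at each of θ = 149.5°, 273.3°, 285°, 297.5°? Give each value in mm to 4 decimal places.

segment 1 (0° to 104°, simple-harmonic, h = 10) is passed completely: s = 0.0000 + (10) = 10.0000
θ = 149.5° falls in segment 2 (104° to 174.9°, simple-harmonic, h = 30): β = 149.5 − 104 = 45.5°, B = 70.9°; Δs = 30/2·(1 − cos(π·0.6417)) = 21.4612; s = 10.0000 + 21.4612 = 31.4612
segment 2 (104° to 174.9°, simple-harmonic, h = 30) is passed completely: s = 10.0000 + (30) = 40.0000
segment 3 (174.9° to 213.2°, dwell): s unchanged at 40.0000
segment 4 (213.2° to 244.7°, simple-harmonic, h = -27) is passed completely: s = 40.0000 + (-27) = 13.0000
θ = 273.3° falls in segment 5 (244.7° to 300.6°, uniform, h = 23): β = 273.3 − 244.7 = 28.6°, B = 55.9°; Δs = 23·28.6/55.9 = 11.7674; s = 13.0000 + 11.7674 = 24.7674
θ = 285° falls in segment 5 (244.7° to 300.6°, uniform, h = 23): β = 285 − 244.7 = 40.3°, B = 55.9°; Δs = 23·40.3/55.9 = 16.5814; s = 13.0000 + 16.5814 = 29.5814
θ = 297.5° falls in segment 5 (244.7° to 300.6°, uniform, h = 23): β = 297.5 − 244.7 = 52.8°, B = 55.9°; Δs = 23·52.8/55.9 = 21.7245; s = 13.0000 + 21.7245 = 34.7245
θ=149.5°: R = R0 + s = 23 + 31.4612 = 54.4612
θ=273.3°: R = R0 + s = 23 + 24.7674 = 47.7674
θ=285°: R = R0 + s = 23 + 29.5814 = 52.5814
θ=297.5°: R = R0 + s = 23 + 34.7245 = 57.7245

θ=149.5°: 54.4612
θ=273.3°: 47.7674
θ=285°: 52.5814
θ=297.5°: 57.7245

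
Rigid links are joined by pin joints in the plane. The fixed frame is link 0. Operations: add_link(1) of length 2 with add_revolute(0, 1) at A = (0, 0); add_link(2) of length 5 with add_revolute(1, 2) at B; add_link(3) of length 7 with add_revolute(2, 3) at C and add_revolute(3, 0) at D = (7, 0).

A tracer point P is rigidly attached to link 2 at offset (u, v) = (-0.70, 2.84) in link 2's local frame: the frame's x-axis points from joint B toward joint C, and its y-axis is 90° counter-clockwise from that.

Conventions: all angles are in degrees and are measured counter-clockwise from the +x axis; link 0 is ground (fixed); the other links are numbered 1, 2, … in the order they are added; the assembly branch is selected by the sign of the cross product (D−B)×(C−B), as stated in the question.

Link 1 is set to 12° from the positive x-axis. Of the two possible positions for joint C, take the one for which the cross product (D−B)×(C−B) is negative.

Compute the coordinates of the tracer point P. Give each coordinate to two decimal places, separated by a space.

A=(0,0), D=(7.00,0)
B = A + 2.00·(cos12°, sin12°) = (1.9563, 0.4158)
|BD| = 5.0608
circle(B,5.00) ∩ circle(D,7.00): a=0.1592, h=4.9975
  candidates: C₊=(2.5256,5.3833) cross=25.291; C₋=(1.7044,-4.5778) cross=-25.291
  branch - wants cross < 0 → take C=(1.7044,-4.5778) (cross=-25.291)
ex = (C−B)/|BC| = (-0.0504,-0.9987); ey = (0.9987,-0.0504)
P = B + -0.70·ex + 2.84·ey = (4.8280,0.9719)

4.83 0.97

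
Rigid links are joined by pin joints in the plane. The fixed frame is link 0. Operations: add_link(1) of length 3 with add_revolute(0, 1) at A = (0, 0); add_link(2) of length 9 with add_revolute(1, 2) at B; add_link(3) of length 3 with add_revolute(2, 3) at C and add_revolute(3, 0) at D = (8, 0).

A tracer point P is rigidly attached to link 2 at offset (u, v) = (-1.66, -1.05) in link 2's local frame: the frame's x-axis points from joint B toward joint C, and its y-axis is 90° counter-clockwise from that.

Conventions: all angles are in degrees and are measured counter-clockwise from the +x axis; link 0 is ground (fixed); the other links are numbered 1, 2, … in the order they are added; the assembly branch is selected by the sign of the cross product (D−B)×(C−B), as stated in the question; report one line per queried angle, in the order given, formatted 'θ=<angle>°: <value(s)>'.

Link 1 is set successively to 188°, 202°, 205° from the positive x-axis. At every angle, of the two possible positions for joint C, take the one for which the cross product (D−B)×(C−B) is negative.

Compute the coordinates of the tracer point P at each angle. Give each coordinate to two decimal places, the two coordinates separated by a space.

A=(0,0), D=(8.00,0)
θ=188°: B = A + 3.00·(cos188°, sin188°) = (-2.9708, -0.4175)
θ=188°: |BD| = 10.9787
θ=188°: circle(B,9.00) ∩ circle(D,3.00): a=8.7684, h=2.0284
θ=188°:   candidates: C₊=(5.7141,1.9429) cross=22.270; C₋=(5.8684,-2.1110) cross=-22.270
θ=188°:   branch - wants cross < 0 → take C=(5.8684,-2.1110) (cross=-22.270)
θ=188°: ex = (C−B)/|BC| = (0.9821,-0.1882); ey = (0.1882,0.9821)
θ=188°: P = B + -1.66·ex + -1.05·ey = (-4.7987,-1.1364)
θ=202°: B = A + 3.00·(cos202°, sin202°) = (-2.7816, -1.1238)
θ=202°: |BD| = 10.8400
θ=202°: circle(B,9.00) ∩ circle(D,3.00): a=8.7410, h=2.1435
θ=202°:   candidates: C₊=(5.6902,1.9143) cross=23.235; C₋=(6.1346,-2.3495) cross=-23.235
θ=202°:   branch - wants cross < 0 → take C=(6.1346,-2.3495) (cross=-23.235)
θ=202°: ex = (C−B)/|BC| = (0.9907,-0.1362); ey = (0.1362,0.9907)
θ=202°: P = B + -1.66·ex + -1.05·ey = (-4.5691,-1.9380)
θ=205°: B = A + 3.00·(cos205°, sin205°) = (-2.7189, -1.2679)
θ=205°: |BD| = 10.7936
θ=205°: circle(B,9.00) ∩ circle(D,3.00): a=8.7321, h=2.1795
θ=205°:   candidates: C₊=(5.6967,1.9222) cross=23.524; C₋=(6.2088,-2.4065) cross=-23.524
θ=205°:   branch - wants cross < 0 → take C=(6.2088,-2.4065) (cross=-23.524)
θ=205°: ex = (C−B)/|BC| = (0.9920,-0.1265); ey = (0.1265,0.9920)
θ=205°: P = B + -1.66·ex + -1.05·ey = (-4.4984,-2.0994)

θ=188°: -4.80 -1.14
θ=202°: -4.57 -1.94
θ=205°: -4.50 -2.10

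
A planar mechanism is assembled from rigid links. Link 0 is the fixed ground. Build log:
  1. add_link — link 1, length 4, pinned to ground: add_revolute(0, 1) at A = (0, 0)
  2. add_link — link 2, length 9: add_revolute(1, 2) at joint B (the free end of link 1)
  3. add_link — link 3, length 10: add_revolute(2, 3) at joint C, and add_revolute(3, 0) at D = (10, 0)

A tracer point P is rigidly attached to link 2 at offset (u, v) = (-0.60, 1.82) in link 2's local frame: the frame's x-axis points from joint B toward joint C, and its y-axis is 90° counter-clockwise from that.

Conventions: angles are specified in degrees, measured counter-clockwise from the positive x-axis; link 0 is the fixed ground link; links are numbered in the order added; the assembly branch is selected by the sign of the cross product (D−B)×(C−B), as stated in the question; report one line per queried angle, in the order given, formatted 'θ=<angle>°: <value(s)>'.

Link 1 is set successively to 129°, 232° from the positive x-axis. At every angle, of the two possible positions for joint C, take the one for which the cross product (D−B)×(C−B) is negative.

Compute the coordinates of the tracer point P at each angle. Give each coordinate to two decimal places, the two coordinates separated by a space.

A=(0,0), D=(10.00,0)
θ=129°: B = A + 4.00·(cos129°, sin129°) = (-2.5173, 3.1086)
θ=129°: |BD| = 12.8975
θ=129°: circle(B,9.00) ∩ circle(D,10.00): a=5.7122, h=6.9549
θ=129°:   candidates: C₊=(4.7028,8.4817) cross=89.701; C₋=(1.3502,-5.0181) cross=-89.701
θ=129°:   branch - wants cross < 0 → take C=(1.3502,-5.0181) (cross=-89.701)
θ=129°: ex = (C−B)/|BC| = (0.4297,-0.9030); ey = (0.9030,0.4297)
θ=129°: P = B + -0.60·ex + 1.82·ey = (-1.1317,4.4325)
θ=232°: B = A + 4.00·(cos232°, sin232°) = (-2.4626, -3.1520)
θ=232°: |BD| = 12.8551
θ=232°: circle(B,9.00) ∩ circle(D,10.00): a=5.6885, h=6.9743
θ=232°:   candidates: C₊=(1.3421,5.0042) cross=89.655; C₋=(4.7623,-8.5186) cross=-89.655
θ=232°:   branch - wants cross < 0 → take C=(4.7623,-8.5186) (cross=-89.655)
θ=232°: ex = (C−B)/|BC| = (0.8028,-0.5963); ey = (0.5963,0.8028)
θ=232°: P = B + -0.60·ex + 1.82·ey = (-1.8591,-1.3332)

θ=129°: -1.13 4.43
θ=232°: -1.86 -1.33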